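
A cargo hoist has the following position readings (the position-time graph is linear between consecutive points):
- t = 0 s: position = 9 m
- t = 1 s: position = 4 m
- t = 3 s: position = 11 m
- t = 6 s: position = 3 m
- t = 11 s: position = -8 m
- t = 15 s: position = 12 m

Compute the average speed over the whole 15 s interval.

3.4 m/s

Average speed = (total path length)/(elapsed time); on a piecewise-linear x-t graph the path length is Σ|Δx|.
0–1 s: |Δx| = |4 − 9| = 5 m
1–3 s: |Δx| = |11 − 4| = 7 m
3–6 s: |Δx| = |3 − 11| = 8 m
6–11 s: |Δx| = |-8 − 3| = 11 m
11–15 s: |Δx| = |12 − -8| = 20 m
Total path = 51 m; average speed = 51/15 = 3.4 m/s.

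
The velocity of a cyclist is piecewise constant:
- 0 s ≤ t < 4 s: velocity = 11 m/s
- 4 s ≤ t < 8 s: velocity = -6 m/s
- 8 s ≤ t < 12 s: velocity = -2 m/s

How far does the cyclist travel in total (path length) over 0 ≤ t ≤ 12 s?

76 m

Distance (not displacement) is the total path length: add the absolute areas under v-t.
0–4 s: |11| × 4 = 44 m
4–8 s: |-6| × 4 = 24 m
8–12 s: |-2| × 4 = 8 m
Total distance = 76 m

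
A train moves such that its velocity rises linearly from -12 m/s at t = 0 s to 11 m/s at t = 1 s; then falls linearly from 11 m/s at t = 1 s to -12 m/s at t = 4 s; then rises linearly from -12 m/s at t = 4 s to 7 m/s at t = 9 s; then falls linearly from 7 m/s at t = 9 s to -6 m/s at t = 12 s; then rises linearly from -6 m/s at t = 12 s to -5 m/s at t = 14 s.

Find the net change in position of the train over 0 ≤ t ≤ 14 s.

Net displacement equals the area under the velocity-time graph (areas below the axis count negative).
0–1 s: ½(-12 + 11)(1) = -0.5 m
1–4 s: ½(11 + -12)(3) = -1.5 m
4–9 s: ½(-12 + 7)(5) = -12.5 m
9–12 s: ½(7 + -6)(3) = 1.5 m
12–14 s: ½(-6 + -5)(2) = -11 m
Net displacement = -24 m

-24 m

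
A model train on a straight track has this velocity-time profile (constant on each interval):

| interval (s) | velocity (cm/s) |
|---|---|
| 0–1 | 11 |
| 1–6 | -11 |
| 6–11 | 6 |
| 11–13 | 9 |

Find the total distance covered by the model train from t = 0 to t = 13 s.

114 cm

Distance (not displacement) is the total path length: add the absolute areas under v-t.
0–1 s: |11| × 1 = 11 cm
1–6 s: |-11| × 5 = 55 cm
6–11 s: |6| × 5 = 30 cm
11–13 s: |9| × 2 = 18 cm
Total distance = 114 cm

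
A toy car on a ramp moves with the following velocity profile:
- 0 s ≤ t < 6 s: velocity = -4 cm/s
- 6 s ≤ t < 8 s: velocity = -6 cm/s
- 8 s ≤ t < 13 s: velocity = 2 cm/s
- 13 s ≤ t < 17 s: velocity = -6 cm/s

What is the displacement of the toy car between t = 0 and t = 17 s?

Displacement is the signed area under the v-t curve.
0–6 s: -4 × 6 = -24 cm
6–8 s: -6 × 2 = -12 cm
8–13 s: 2 × 5 = 10 cm
13–17 s: -6 × 4 = -24 cm
Net displacement = -50 cm

-50 cm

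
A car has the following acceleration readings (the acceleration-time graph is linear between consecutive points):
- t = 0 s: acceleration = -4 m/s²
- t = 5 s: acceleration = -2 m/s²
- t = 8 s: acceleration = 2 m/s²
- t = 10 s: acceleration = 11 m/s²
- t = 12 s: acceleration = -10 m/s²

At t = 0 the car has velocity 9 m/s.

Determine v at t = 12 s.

Δv equals the area under the a-t graph; then v = v₀ + Δv.
0–5 s: ½(-4 + -2)(5) = -15 m/s
5–8 s: ½(-2 + 2)(3) = 0 m/s
8–10 s: ½(2 + 11)(2) = 13 m/s
10–12 s: ½(11 + -10)(2) = 1 m/s
Δv = -1 m/s, so v(12) = 9 + (-1) = 8 m/s.

8 m/s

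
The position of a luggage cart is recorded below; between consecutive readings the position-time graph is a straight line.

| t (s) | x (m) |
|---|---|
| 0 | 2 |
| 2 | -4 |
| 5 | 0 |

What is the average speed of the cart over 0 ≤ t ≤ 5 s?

Average speed = (total path length)/(elapsed time); on a piecewise-linear x-t graph the path length is Σ|Δx|.
0–2 s: |Δx| = |-4 − 2| = 6 m
2–5 s: |Δx| = |0 − -4| = 4 m
Total path = 10 m; average speed = 10/5 = 2 m/s.

2 m/s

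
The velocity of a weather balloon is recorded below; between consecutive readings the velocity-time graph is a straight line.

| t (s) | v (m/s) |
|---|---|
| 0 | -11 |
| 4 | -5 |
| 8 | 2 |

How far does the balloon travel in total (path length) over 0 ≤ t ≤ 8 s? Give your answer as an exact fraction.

282/7 m

Distance (not displacement) is the total path length: add the absolute areas under v-t.
0–4 s: |½(-11 + -5)(4)| = 32 m
4–8 s: v = 0 at t = 48/7 s; triangle areas 50/7 + 8/7 = 58/7 m
Total distance = 282/7 m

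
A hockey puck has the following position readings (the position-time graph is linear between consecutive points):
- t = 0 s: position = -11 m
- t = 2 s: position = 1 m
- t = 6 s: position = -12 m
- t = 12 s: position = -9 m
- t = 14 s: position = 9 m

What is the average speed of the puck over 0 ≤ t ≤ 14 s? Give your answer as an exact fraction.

23/7 m/s

Average speed = (total path length)/(elapsed time); on a piecewise-linear x-t graph the path length is Σ|Δx|.
0–2 s: |Δx| = |1 − -11| = 12 m
2–6 s: |Δx| = |-12 − 1| = 13 m
6–12 s: |Δx| = |-9 − -12| = 3 m
12–14 s: |Δx| = |9 − -9| = 18 m
Total path = 46 m; average speed = 46/14 = 23/7 m/s.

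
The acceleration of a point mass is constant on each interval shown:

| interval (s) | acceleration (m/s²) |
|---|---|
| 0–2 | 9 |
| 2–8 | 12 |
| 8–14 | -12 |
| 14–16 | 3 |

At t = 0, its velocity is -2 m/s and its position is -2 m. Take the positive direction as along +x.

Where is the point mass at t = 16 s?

On each constant-a segment, Δv = aΔt and Δx = v₀Δt + ½aΔt²; chain segment to segment.
0–2 s: v starts -2 m/s; Δx = -2·2 + ½·9·2² = 14 m; v ends 16 m/s.
2–8 s: v starts 16 m/s; Δx = 16·6 + ½·12·6² = 312 m; v ends 88 m/s.
8–14 s: v starts 88 m/s; Δx = 88·6 + ½·-12·6² = 312 m; v ends 16 m/s.
14–16 s: v starts 16 m/s; Δx = 16·2 + ½·3·2² = 38 m; v ends 22 m/s.
x(16) = -2 + Σ Δx = 674 m.

674 m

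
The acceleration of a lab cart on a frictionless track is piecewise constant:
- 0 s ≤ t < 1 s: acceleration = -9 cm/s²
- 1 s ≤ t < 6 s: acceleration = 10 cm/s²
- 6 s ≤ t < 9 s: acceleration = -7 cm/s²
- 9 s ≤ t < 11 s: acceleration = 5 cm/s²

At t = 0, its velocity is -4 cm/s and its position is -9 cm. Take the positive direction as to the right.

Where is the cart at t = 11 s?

164 cm

On each constant-a segment, Δv = aΔt and Δx = v₀Δt + ½aΔt²; chain segment to segment.
0–1 s: v starts -4 cm/s; Δx = -4·1 + ½·-9·1² = -8.5 cm; v ends -13 cm/s.
1–6 s: v starts -13 cm/s; Δx = -13·5 + ½·10·5² = 60 cm; v ends 37 cm/s.
6–9 s: v starts 37 cm/s; Δx = 37·3 + ½·-7·3² = 79.5 cm; v ends 16 cm/s.
9–11 s: v starts 16 cm/s; Δx = 16·2 + ½·5·2² = 42 cm; v ends 26 cm/s.
x(11) = -9 + Σ Δx = 164 cm.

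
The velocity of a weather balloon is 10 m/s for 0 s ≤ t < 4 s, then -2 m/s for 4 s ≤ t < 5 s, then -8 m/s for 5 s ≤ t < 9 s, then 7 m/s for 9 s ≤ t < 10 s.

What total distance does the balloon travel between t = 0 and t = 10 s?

Distance (not displacement) is the total path length: add the absolute areas under v-t.
0–4 s: |10| × 4 = 40 m
4–5 s: |-2| × 1 = 2 m
5–9 s: |-8| × 4 = 32 m
9–10 s: |7| × 1 = 7 m
Total distance = 81 m

81 m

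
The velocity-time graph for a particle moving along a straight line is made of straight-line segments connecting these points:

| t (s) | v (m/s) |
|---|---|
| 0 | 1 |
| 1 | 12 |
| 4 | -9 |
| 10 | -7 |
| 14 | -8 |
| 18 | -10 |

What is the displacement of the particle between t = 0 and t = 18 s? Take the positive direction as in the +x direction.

Displacement is the signed area under the v-t curve.
0–1 s: ½(1 + 12)(1) = 6.5 m
1–4 s: ½(12 + -9)(3) = 4.5 m
4–10 s: ½(-9 + -7)(6) = -48 m
10–14 s: ½(-7 + -8)(4) = -30 m
14–18 s: ½(-8 + -10)(4) = -36 m
Net displacement = -103 m

-103 m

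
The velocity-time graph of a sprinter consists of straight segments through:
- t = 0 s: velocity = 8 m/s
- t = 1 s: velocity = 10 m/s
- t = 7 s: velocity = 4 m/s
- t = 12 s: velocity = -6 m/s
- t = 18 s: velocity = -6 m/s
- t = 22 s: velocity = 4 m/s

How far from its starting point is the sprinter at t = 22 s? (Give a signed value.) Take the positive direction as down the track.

6 m

Displacement is the signed area under the v-t curve.
0–1 s: ½(8 + 10)(1) = 9 m
1–7 s: ½(10 + 4)(6) = 42 m
7–12 s: ½(4 + -6)(5) = -5 m
12–18 s: -6 × 6 = -36 m
18–22 s: ½(-6 + 4)(4) = -4 m
Net displacement = 6 m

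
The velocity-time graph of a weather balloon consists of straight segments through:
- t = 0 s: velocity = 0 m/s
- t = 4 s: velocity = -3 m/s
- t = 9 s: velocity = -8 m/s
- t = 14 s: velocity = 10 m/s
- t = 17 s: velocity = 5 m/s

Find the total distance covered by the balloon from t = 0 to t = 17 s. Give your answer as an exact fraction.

709/9 m

Distance (not displacement) is the total path length: add the absolute areas under v-t.
0–4 s: |½(0 + -3)(4)| = 6 m
4–9 s: |½(-3 + -8)(5)| = 27.5 m
9–14 s: v = 0 at t = 101/9 s; triangle areas 80/9 + 125/9 = 205/9 m
14–17 s: |½(10 + 5)(3)| = 22.5 m
Total distance = 709/9 m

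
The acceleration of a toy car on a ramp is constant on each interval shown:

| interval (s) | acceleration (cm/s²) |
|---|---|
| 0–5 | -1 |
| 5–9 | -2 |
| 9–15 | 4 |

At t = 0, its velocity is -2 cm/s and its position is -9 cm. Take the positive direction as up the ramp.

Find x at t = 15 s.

-93.5 cm

On each constant-a segment, Δv = aΔt and Δx = v₀Δt + ½aΔt²; chain segment to segment.
0–5 s: v starts -2 cm/s; Δx = -2·5 + ½·-1·5² = -22.5 cm; v ends -7 cm/s.
5–9 s: v starts -7 cm/s; Δx = -7·4 + ½·-2·4² = -44 cm; v ends -15 cm/s.
9–15 s: v starts -15 cm/s; Δx = -15·6 + ½·4·6² = -18 cm; v ends 9 cm/s.
x(15) = -9 + Σ Δx = -93.5 cm.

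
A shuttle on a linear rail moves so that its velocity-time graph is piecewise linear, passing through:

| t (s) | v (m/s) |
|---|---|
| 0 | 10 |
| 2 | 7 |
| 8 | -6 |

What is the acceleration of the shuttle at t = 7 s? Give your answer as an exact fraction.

Acceleration is the slope of the v-t graph on 2–8 s: (-6 − 7)/(8 − 2) = -13/6 m/s².

-13/6 m/s²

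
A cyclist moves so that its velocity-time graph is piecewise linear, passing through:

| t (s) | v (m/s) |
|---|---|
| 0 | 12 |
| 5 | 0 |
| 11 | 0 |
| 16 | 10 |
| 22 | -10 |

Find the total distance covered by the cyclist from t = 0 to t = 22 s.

Total distance travelled is ∫|v| dt — sum the magnitudes of each area piece.
0–5 s: |½(12 + 0)(5)| = 30 m
5–11 s: |0| × 6 = 0 m
11–16 s: |½(0 + 10)(5)| = 25 m
16–22 s: v = 0 at t = 19 s; triangle areas 15 + 15 = 30 m
Total distance = 85 m

85 m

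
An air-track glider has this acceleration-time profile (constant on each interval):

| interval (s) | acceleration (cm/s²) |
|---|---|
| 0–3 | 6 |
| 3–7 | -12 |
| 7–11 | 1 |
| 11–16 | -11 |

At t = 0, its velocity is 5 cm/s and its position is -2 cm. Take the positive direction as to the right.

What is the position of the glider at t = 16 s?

-298.5 cm

On each constant-a segment, Δv = aΔt and Δx = v₀Δt + ½aΔt²; chain segment to segment.
0–3 s: v starts 5 cm/s; Δx = 5·3 + ½·6·3² = 42 cm; v ends 23 cm/s.
3–7 s: v starts 23 cm/s; Δx = 23·4 + ½·-12·4² = -4 cm; v ends -25 cm/s.
7–11 s: v starts -25 cm/s; Δx = -25·4 + ½·1·4² = -92 cm; v ends -21 cm/s.
11–16 s: v starts -21 cm/s; Δx = -21·5 + ½·-11·5² = -242.5 cm; v ends -76 cm/s.
x(16) = -2 + Σ Δx = -298.5 cm.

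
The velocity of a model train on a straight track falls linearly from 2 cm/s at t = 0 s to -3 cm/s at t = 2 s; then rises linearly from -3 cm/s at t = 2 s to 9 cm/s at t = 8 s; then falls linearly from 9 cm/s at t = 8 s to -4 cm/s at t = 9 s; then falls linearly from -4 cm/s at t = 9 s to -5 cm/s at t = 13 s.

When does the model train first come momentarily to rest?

t = 0.8 s

v changes sign on 0–2 s (from 2 to -3); the graph is linear there, so v = 0 at t = 0 + (-2)·(2 − 0)/(-3 − 2) = 0.8 s.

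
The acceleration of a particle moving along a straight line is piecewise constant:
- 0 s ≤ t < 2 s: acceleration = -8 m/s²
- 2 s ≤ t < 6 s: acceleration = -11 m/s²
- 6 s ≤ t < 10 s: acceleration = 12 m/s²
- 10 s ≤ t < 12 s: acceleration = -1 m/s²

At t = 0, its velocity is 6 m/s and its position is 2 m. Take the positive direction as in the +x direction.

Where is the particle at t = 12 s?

-264 m

On each constant-a segment, Δv = aΔt and Δx = v₀Δt + ½aΔt²; chain segment to segment.
0–2 s: v starts 6 m/s; Δx = 6·2 + ½·-8·2² = -4 m; v ends -10 m/s.
2–6 s: v starts -10 m/s; Δx = -10·4 + ½·-11·4² = -128 m; v ends -54 m/s.
6–10 s: v starts -54 m/s; Δx = -54·4 + ½·12·4² = -120 m; v ends -6 m/s.
10–12 s: v starts -6 m/s; Δx = -6·2 + ½·-1·2² = -14 m; v ends -8 m/s.
x(12) = 2 + Σ Δx = -264 m.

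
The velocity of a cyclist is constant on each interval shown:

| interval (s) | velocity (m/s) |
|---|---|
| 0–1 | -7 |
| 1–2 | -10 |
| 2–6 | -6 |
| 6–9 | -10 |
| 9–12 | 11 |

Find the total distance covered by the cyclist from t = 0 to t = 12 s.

104 m

Distance (not displacement) is the total path length: add the absolute areas under v-t.
0–1 s: |-7| × 1 = 7 m
1–2 s: |-10| × 1 = 10 m
2–6 s: |-6| × 4 = 24 m
6–9 s: |-10| × 3 = 30 m
9–12 s: |11| × 3 = 33 m
Total distance = 104 m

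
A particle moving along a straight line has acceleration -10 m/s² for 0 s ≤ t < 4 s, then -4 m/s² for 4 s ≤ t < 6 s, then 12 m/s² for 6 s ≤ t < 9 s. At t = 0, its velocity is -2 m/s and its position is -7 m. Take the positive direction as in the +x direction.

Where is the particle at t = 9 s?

-283 m

On each constant-a segment, Δv = aΔt and Δx = v₀Δt + ½aΔt²; chain segment to segment.
0–4 s: v starts -2 m/s; Δx = -2·4 + ½·-10·4² = -88 m; v ends -42 m/s.
4–6 s: v starts -42 m/s; Δx = -42·2 + ½·-4·2² = -92 m; v ends -50 m/s.
6–9 s: v starts -50 m/s; Δx = -50·3 + ½·12·3² = -96 m; v ends -14 m/s.
x(9) = -7 + Σ Δx = -283 m.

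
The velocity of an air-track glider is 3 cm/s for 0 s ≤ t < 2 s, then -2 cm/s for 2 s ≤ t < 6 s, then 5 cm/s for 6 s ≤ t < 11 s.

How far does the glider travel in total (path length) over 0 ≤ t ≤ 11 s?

Distance (not displacement) is the total path length: add the absolute areas under v-t.
0–2 s: |3| × 2 = 6 cm
2–6 s: |-2| × 4 = 8 cm
6–11 s: |5| × 5 = 25 cm
Total distance = 39 cm

39 cm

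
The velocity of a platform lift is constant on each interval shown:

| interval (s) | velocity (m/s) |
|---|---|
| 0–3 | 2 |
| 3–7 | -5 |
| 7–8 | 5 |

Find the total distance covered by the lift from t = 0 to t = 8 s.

Distance (not displacement) is the total path length: add the absolute areas under v-t.
0–3 s: |2| × 3 = 6 m
3–7 s: |-5| × 4 = 20 m
7–8 s: |5| × 1 = 5 m
Total distance = 31 m

31 m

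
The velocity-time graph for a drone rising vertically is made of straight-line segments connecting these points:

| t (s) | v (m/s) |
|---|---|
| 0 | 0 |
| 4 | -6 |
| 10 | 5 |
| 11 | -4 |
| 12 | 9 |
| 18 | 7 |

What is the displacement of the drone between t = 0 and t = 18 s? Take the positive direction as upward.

Net displacement equals the area under the velocity-time graph (areas below the axis count negative).
0–4 s: ½(0 + -6)(4) = -12 m
4–10 s: ½(-6 + 5)(6) = -3 m
10–11 s: ½(5 + -4)(1) = 0.5 m
11–12 s: ½(-4 + 9)(1) = 2.5 m
12–18 s: ½(9 + 7)(6) = 48 m
Net displacement = 36 m

36 m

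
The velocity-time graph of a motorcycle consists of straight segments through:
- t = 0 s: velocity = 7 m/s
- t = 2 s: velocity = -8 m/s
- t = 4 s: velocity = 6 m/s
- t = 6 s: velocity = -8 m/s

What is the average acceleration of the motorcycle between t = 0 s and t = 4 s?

-0.25 m/s²

Average acceleration = Δv/Δt = (6 − 7)/(4 − 0) = -0.25 m/s².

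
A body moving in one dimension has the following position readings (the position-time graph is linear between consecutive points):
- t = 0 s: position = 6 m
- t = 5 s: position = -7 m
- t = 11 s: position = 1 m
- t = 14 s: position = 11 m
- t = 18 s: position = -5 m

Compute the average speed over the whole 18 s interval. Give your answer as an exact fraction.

47/18 m/s

Average speed = (total path length)/(elapsed time); on a piecewise-linear x-t graph the path length is Σ|Δx|.
0–5 s: |Δx| = |-7 − 6| = 13 m
5–11 s: |Δx| = |1 − -7| = 8 m
11–14 s: |Δx| = |11 − 1| = 10 m
14–18 s: |Δx| = |-5 − 11| = 16 m
Total path = 47 m; average speed = 47/18 = 47/18 m/s.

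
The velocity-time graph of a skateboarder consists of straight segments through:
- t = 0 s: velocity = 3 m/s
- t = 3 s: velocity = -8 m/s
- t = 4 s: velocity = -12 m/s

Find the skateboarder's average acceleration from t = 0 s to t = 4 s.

-3.75 m/s²

Average acceleration = Δv/Δt = (-12 − 3)/(4 − 0) = -3.75 m/s².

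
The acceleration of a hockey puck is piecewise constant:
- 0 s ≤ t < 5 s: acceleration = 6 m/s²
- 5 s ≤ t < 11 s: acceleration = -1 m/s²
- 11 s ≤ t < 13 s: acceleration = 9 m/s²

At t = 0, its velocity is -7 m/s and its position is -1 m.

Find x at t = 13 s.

211 m

On each constant-a segment, Δv = aΔt and Δx = v₀Δt + ½aΔt²; chain segment to segment.
0–5 s: v starts -7 m/s; Δx = -7·5 + ½·6·5² = 40 m; v ends 23 m/s.
5–11 s: v starts 23 m/s; Δx = 23·6 + ½·-1·6² = 120 m; v ends 17 m/s.
11–13 s: v starts 17 m/s; Δx = 17·2 + ½·9·2² = 52 m; v ends 35 m/s.
x(13) = -1 + Σ Δx = 211 m.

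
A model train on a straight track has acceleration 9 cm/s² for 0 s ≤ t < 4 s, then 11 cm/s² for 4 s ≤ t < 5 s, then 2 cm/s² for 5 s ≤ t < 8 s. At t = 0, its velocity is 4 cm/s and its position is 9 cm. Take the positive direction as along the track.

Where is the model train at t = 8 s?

304.5 cm

On each constant-a segment, Δv = aΔt and Δx = v₀Δt + ½aΔt²; chain segment to segment.
0–4 s: v starts 4 cm/s; Δx = 4·4 + ½·9·4² = 88 cm; v ends 40 cm/s.
4–5 s: v starts 40 cm/s; Δx = 40·1 + ½·11·1² = 45.5 cm; v ends 51 cm/s.
5–8 s: v starts 51 cm/s; Δx = 51·3 + ½·2·3² = 162 cm; v ends 57 cm/s.
x(8) = 9 + Σ Δx = 304.5 cm.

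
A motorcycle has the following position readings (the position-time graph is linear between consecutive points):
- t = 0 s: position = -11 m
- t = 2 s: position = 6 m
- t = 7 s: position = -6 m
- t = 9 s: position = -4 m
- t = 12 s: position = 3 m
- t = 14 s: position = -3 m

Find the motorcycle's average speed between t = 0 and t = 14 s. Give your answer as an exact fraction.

Average speed = (total path length)/(elapsed time); on a piecewise-linear x-t graph the path length is Σ|Δx|.
0–2 s: |Δx| = |6 − -11| = 17 m
2–7 s: |Δx| = |-6 − 6| = 12 m
7–9 s: |Δx| = |-4 − -6| = 2 m
9–12 s: |Δx| = |3 − -4| = 7 m
12–14 s: |Δx| = |-3 − 3| = 6 m
Total path = 44 m; average speed = 44/14 = 22/7 m/s.

22/7 m/s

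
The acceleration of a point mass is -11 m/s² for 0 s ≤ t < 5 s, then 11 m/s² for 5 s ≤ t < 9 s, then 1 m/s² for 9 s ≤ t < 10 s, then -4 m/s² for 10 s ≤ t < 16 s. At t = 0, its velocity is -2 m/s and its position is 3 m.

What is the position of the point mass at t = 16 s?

On each constant-a segment, Δv = aΔt and Δx = v₀Δt + ½aΔt²; chain segment to segment.
0–5 s: v starts -2 m/s; Δx = -2·5 + ½·-11·5² = -147.5 m; v ends -57 m/s.
5–9 s: v starts -57 m/s; Δx = -57·4 + ½·11·4² = -140 m; v ends -13 m/s.
9–10 s: v starts -13 m/s; Δx = -13·1 + ½·1·1² = -12.5 m; v ends -12 m/s.
10–16 s: v starts -12 m/s; Δx = -12·6 + ½·-4·6² = -144 m; v ends -36 m/s.
x(16) = 3 + Σ Δx = -441 m.

-441 m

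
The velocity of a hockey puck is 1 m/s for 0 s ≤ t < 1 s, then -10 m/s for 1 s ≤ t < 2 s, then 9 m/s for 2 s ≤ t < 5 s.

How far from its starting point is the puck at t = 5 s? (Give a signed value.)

18 m

Displacement is the signed area under the v-t curve.
0–1 s: 1 × 1 = 1 m
1–2 s: -10 × 1 = -10 m
2–5 s: 9 × 3 = 27 m
Net displacement = 18 m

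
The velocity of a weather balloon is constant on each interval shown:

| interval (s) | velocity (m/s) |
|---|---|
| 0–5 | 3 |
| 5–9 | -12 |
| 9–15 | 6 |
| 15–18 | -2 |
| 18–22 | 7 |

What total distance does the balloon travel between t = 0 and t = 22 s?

Distance (not displacement) is the total path length: add the absolute areas under v-t.
0–5 s: |3| × 5 = 15 m
5–9 s: |-12| × 4 = 48 m
9–15 s: |6| × 6 = 36 m
15–18 s: |-2| × 3 = 6 m
18–22 s: |7| × 4 = 28 m
Total distance = 133 m

133 m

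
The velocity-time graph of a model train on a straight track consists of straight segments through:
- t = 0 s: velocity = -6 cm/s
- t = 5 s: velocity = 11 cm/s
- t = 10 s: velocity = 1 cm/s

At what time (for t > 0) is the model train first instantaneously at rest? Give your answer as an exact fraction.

t = 30/17 s

v changes sign on 0–5 s (from -6 to 11); the graph is linear there, so v = 0 at t = 0 + (6)·(5 − 0)/(11 − -6) = 30/17 s.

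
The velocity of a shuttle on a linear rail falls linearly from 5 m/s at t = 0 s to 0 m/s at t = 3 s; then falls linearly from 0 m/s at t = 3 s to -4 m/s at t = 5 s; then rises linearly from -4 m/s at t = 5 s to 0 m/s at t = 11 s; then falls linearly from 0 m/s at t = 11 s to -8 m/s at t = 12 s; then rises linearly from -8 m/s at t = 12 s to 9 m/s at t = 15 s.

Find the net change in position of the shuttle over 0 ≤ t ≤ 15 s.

-11 m

Net displacement equals the area under the velocity-time graph (areas below the axis count negative).
0–3 s: ½(5 + 0)(3) = 7.5 m
3–5 s: ½(0 + -4)(2) = -4 m
5–11 s: ½(-4 + 0)(6) = -12 m
11–12 s: ½(0 + -8)(1) = -4 m
12–15 s: ½(-8 + 9)(3) = 1.5 m
Net displacement = -11 m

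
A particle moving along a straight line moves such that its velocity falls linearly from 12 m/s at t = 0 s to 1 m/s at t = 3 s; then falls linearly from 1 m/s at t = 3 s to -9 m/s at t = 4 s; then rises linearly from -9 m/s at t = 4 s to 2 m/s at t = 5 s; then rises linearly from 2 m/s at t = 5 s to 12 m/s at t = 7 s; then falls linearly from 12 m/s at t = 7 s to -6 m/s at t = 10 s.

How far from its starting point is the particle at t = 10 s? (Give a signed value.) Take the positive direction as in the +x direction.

35 m

Net displacement equals the area under the velocity-time graph (areas below the axis count negative).
0–3 s: ½(12 + 1)(3) = 19.5 m
3–4 s: ½(1 + -9)(1) = -4 m
4–5 s: ½(-9 + 2)(1) = -3.5 m
5–7 s: ½(2 + 12)(2) = 14 m
7–10 s: ½(12 + -6)(3) = 9 m
Net displacement = 35 m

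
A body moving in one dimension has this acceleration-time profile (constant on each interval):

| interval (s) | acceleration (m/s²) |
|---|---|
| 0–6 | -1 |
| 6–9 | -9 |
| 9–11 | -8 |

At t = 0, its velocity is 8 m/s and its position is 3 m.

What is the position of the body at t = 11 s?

On each constant-a segment, Δv = aΔt and Δx = v₀Δt + ½aΔt²; chain segment to segment.
0–6 s: v starts 8 m/s; Δx = 8·6 + ½·-1·6² = 30 m; v ends 2 m/s.
6–9 s: v starts 2 m/s; Δx = 2·3 + ½·-9·3² = -34.5 m; v ends -25 m/s.
9–11 s: v starts -25 m/s; Δx = -25·2 + ½·-8·2² = -66 m; v ends -41 m/s.
x(11) = 3 + Σ Δx = -67.5 m.

-67.5 m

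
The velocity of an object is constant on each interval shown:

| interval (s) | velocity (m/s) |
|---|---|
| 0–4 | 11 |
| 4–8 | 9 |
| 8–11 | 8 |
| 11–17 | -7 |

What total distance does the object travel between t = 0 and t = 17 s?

146 m

Distance (not displacement) is the total path length: add the absolute areas under v-t.
0–4 s: |11| × 4 = 44 m
4–8 s: |9| × 4 = 36 m
8–11 s: |8| × 3 = 24 m
11–17 s: |-7| × 6 = 42 m
Total distance = 146 m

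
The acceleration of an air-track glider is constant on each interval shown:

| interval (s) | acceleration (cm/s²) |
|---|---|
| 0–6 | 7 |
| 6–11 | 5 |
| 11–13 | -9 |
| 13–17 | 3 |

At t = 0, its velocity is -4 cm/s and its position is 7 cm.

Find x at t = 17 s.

On each constant-a segment, Δv = aΔt and Δx = v₀Δt + ½aΔt²; chain segment to segment.
0–6 s: v starts -4 cm/s; Δx = -4·6 + ½·7·6² = 102 cm; v ends 38 cm/s.
6–11 s: v starts 38 cm/s; Δx = 38·5 + ½·5·5² = 252.5 cm; v ends 63 cm/s.
11–13 s: v starts 63 cm/s; Δx = 63·2 + ½·-9·2² = 108 cm; v ends 45 cm/s.
13–17 s: v starts 45 cm/s; Δx = 45·4 + ½·3·4² = 204 cm; v ends 57 cm/s.
x(17) = 7 + Σ Δx = 673.5 cm.

673.5 cm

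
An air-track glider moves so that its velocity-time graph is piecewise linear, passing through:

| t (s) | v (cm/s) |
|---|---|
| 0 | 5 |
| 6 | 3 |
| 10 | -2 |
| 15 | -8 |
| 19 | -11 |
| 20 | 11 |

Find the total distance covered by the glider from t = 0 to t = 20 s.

Total distance travelled is ∫|v| dt — sum the magnitudes of each area piece.
0–6 s: |½(5 + 3)(6)| = 24 cm
6–10 s: v = 0 at t = 8.4 s; triangle areas 3.6 + 1.6 = 5.2 cm
10–15 s: |½(-2 + -8)(5)| = 25 cm
15–19 s: |½(-8 + -11)(4)| = 38 cm
19–20 s: v = 0 at t = 19.5 s; triangle areas 2.75 + 2.75 = 5.5 cm
Total distance = 97.7 cm

97.7 cm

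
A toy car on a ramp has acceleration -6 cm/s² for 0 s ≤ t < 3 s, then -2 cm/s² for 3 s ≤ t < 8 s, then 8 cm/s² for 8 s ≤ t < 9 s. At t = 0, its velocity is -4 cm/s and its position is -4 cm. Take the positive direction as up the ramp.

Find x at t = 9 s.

-206 cm

On each constant-a segment, Δv = aΔt and Δx = v₀Δt + ½aΔt²; chain segment to segment.
0–3 s: v starts -4 cm/s; Δx = -4·3 + ½·-6·3² = -39 cm; v ends -22 cm/s.
3–8 s: v starts -22 cm/s; Δx = -22·5 + ½·-2·5² = -135 cm; v ends -32 cm/s.
8–9 s: v starts -32 cm/s; Δx = -32·1 + ½·8·1² = -28 cm; v ends -24 cm/s.
x(9) = -4 + Σ Δx = -206 cm.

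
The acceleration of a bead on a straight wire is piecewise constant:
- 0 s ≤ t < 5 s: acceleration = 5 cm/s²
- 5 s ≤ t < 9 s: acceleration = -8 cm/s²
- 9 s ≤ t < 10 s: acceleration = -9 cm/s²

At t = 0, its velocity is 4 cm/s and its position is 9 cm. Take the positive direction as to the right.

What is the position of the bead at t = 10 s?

On each constant-a segment, Δv = aΔt and Δx = v₀Δt + ½aΔt²; chain segment to segment.
0–5 s: v starts 4 cm/s; Δx = 4·5 + ½·5·5² = 82.5 cm; v ends 29 cm/s.
5–9 s: v starts 29 cm/s; Δx = 29·4 + ½·-8·4² = 52 cm; v ends -3 cm/s.
9–10 s: v starts -3 cm/s; Δx = -3·1 + ½·-9·1² = -7.5 cm; v ends -12 cm/s.
x(10) = 9 + Σ Δx = 136 cm.

136 cm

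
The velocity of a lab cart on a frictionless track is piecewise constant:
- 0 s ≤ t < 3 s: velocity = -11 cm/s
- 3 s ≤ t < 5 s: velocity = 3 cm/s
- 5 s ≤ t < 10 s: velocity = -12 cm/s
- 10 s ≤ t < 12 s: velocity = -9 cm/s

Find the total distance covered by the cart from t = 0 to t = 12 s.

Distance (not displacement) is the total path length: add the absolute areas under v-t.
0–3 s: |-11| × 3 = 33 cm
3–5 s: |3| × 2 = 6 cm
5–10 s: |-12| × 5 = 60 cm
10–12 s: |-9| × 2 = 18 cm
Total distance = 117 cm

117 cm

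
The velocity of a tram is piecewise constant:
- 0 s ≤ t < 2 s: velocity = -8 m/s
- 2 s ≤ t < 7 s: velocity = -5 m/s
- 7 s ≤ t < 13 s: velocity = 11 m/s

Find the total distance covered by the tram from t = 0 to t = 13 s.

Distance (not displacement) is the total path length: add the absolute areas under v-t.
0–2 s: |-8| × 2 = 16 m
2–7 s: |-5| × 5 = 25 m
7–13 s: |11| × 6 = 66 m
Total distance = 107 m

107 m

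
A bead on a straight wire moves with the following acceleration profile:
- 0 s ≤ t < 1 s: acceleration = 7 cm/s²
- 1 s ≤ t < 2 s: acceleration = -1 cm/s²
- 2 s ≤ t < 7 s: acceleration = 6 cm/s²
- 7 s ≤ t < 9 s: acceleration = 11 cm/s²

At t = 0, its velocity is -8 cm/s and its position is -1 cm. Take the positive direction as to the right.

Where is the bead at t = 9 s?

136 cm

On each constant-a segment, Δv = aΔt and Δx = v₀Δt + ½aΔt²; chain segment to segment.
0–1 s: v starts -8 cm/s; Δx = -8·1 + ½·7·1² = -4.5 cm; v ends -1 cm/s.
1–2 s: v starts -1 cm/s; Δx = -1·1 + ½·-1·1² = -1.5 cm; v ends -2 cm/s.
2–7 s: v starts -2 cm/s; Δx = -2·5 + ½·6·5² = 65 cm; v ends 28 cm/s.
7–9 s: v starts 28 cm/s; Δx = 28·2 + ½·11·2² = 78 cm; v ends 50 cm/s.
x(9) = -1 + Σ Δx = 136 cm.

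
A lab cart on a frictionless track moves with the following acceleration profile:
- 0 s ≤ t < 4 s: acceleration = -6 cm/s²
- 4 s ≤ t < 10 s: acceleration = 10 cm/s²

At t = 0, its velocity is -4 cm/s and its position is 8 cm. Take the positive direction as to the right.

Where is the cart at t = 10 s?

On each constant-a segment, Δv = aΔt and Δx = v₀Δt + ½aΔt²; chain segment to segment.
0–4 s: v starts -4 cm/s; Δx = -4·4 + ½·-6·4² = -64 cm; v ends -28 cm/s.
4–10 s: v starts -28 cm/s; Δx = -28·6 + ½·10·6² = 12 cm; v ends 32 cm/s.
x(10) = 8 + Σ Δx = -44 cm.

-44 cm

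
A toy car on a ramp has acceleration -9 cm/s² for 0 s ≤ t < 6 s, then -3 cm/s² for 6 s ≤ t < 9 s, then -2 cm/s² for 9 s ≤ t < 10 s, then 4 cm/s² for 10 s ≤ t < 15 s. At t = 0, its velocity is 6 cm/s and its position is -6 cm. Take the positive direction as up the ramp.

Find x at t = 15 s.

-592.5 cm

On each constant-a segment, Δv = aΔt and Δx = v₀Δt + ½aΔt²; chain segment to segment.
0–6 s: v starts 6 cm/s; Δx = 6·6 + ½·-9·6² = -126 cm; v ends -48 cm/s.
6–9 s: v starts -48 cm/s; Δx = -48·3 + ½·-3·3² = -157.5 cm; v ends -57 cm/s.
9–10 s: v starts -57 cm/s; Δx = -57·1 + ½·-2·1² = -58 cm; v ends -59 cm/s.
10–15 s: v starts -59 cm/s; Δx = -59·5 + ½·4·5² = -245 cm; v ends -39 cm/s.
x(15) = -6 + Σ Δx = -592.5 cm.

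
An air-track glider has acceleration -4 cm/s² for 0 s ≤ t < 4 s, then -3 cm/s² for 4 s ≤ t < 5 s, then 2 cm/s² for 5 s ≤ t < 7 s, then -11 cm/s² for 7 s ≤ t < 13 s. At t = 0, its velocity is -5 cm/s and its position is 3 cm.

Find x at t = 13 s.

On each constant-a segment, Δv = aΔt and Δx = v₀Δt + ½aΔt²; chain segment to segment.
0–4 s: v starts -5 cm/s; Δx = -5·4 + ½·-4·4² = -52 cm; v ends -21 cm/s.
4–5 s: v starts -21 cm/s; Δx = -21·1 + ½·-3·1² = -22.5 cm; v ends -24 cm/s.
5–7 s: v starts -24 cm/s; Δx = -24·2 + ½·2·2² = -44 cm; v ends -20 cm/s.
7–13 s: v starts -20 cm/s; Δx = -20·6 + ½·-11·6² = -318 cm; v ends -86 cm/s.
x(13) = 3 + Σ Δx = -433.5 cm.

-433.5 cm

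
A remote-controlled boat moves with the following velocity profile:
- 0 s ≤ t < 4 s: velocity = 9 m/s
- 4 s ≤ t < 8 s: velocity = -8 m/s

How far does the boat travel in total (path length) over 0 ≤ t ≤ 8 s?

68 m

Distance (not displacement) is the total path length: add the absolute areas under v-t.
0–4 s: |9| × 4 = 36 m
4–8 s: |-8| × 4 = 32 m
Total distance = 68 m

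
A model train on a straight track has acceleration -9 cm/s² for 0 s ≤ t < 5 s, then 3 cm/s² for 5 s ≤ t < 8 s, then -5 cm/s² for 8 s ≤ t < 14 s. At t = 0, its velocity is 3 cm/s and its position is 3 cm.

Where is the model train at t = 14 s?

-495 cm

On each constant-a segment, Δv = aΔt and Δx = v₀Δt + ½aΔt²; chain segment to segment.
0–5 s: v starts 3 cm/s; Δx = 3·5 + ½·-9·5² = -97.5 cm; v ends -42 cm/s.
5–8 s: v starts -42 cm/s; Δx = -42·3 + ½·3·3² = -112.5 cm; v ends -33 cm/s.
8–14 s: v starts -33 cm/s; Δx = -33·6 + ½·-5·6² = -288 cm; v ends -63 cm/s.
x(14) = 3 + Σ Δx = -495 cm.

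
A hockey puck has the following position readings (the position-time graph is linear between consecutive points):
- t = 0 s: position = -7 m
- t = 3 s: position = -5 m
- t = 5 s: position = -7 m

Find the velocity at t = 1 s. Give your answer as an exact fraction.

2/3 m/s

Velocity is the slope of the x-t graph on 0–3 s: (-5 − -7)/(3 − 0) = 2/3 m/s.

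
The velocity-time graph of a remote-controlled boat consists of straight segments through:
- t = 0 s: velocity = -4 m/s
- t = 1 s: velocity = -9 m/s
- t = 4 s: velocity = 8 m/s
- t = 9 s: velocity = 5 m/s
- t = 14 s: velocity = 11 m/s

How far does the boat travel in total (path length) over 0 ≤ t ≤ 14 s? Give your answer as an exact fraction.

Distance (not displacement) is the total path length: add the absolute areas under v-t.
0–1 s: |½(-4 + -9)(1)| = 6.5 m
1–4 s: v = 0 at t = 44/17 s; triangle areas 243/34 + 96/17 = 435/34 m
4–9 s: |½(8 + 5)(5)| = 32.5 m
9–14 s: |½(5 + 11)(5)| = 40 m
Total distance = 3121/34 m

3121/34 m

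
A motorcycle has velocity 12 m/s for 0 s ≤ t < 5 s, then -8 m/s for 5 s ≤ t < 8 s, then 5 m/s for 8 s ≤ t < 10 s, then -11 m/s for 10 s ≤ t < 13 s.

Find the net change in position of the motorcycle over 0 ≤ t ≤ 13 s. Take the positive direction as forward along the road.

13 m

Net displacement equals the area under the velocity-time graph (areas below the axis count negative).
0–5 s: 12 × 5 = 60 m
5–8 s: -8 × 3 = -24 m
8–10 s: 5 × 2 = 10 m
10–13 s: -11 × 3 = -33 m
Net displacement = 13 m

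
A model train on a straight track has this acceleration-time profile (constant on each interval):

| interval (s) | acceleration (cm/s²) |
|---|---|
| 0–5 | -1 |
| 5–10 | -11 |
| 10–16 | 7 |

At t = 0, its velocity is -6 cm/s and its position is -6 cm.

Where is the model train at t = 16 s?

-511 cm

On each constant-a segment, Δv = aΔt and Δx = v₀Δt + ½aΔt²; chain segment to segment.
0–5 s: v starts -6 cm/s; Δx = -6·5 + ½·-1·5² = -42.5 cm; v ends -11 cm/s.
5–10 s: v starts -11 cm/s; Δx = -11·5 + ½·-11·5² = -192.5 cm; v ends -66 cm/s.
10–16 s: v starts -66 cm/s; Δx = -66·6 + ½·7·6² = -270 cm; v ends -24 cm/s.
x(16) = -6 + Σ Δx = -511 cm.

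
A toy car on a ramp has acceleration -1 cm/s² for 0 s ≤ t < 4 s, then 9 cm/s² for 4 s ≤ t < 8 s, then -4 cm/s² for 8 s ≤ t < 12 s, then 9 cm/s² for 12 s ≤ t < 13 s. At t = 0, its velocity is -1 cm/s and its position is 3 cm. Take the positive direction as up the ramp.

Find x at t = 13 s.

On each constant-a segment, Δv = aΔt and Δx = v₀Δt + ½aΔt²; chain segment to segment.
0–4 s: v starts -1 cm/s; Δx = -1·4 + ½·-1·4² = -12 cm; v ends -5 cm/s.
4–8 s: v starts -5 cm/s; Δx = -5·4 + ½·9·4² = 52 cm; v ends 31 cm/s.
8–12 s: v starts 31 cm/s; Δx = 31·4 + ½·-4·4² = 92 cm; v ends 15 cm/s.
12–13 s: v starts 15 cm/s; Δx = 15·1 + ½·9·1² = 19.5 cm; v ends 24 cm/s.
x(13) = 3 + Σ Δx = 154.5 cm.

154.5 cm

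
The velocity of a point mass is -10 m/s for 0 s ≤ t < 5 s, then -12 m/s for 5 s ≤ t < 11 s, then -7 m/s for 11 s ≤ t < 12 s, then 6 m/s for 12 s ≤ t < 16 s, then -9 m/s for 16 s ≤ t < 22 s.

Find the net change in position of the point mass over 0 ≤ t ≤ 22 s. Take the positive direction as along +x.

Displacement is the signed area under the v-t curve.
0–5 s: -10 × 5 = -50 m
5–11 s: -12 × 6 = -72 m
11–12 s: -7 × 1 = -7 m
12–16 s: 6 × 4 = 24 m
16–22 s: -9 × 6 = -54 m
Net displacement = -159 m

-159 m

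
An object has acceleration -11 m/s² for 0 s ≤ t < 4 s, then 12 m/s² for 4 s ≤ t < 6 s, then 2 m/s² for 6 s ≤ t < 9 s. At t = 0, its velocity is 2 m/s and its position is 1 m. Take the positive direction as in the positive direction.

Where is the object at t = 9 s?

On each constant-a segment, Δv = aΔt and Δx = v₀Δt + ½aΔt²; chain segment to segment.
0–4 s: v starts 2 m/s; Δx = 2·4 + ½·-11·4² = -80 m; v ends -42 m/s.
4–6 s: v starts -42 m/s; Δx = -42·2 + ½·12·2² = -60 m; v ends -18 m/s.
6–9 s: v starts -18 m/s; Δx = -18·3 + ½·2·3² = -45 m; v ends -12 m/s.
x(9) = 1 + Σ Δx = -184 m.

-184 m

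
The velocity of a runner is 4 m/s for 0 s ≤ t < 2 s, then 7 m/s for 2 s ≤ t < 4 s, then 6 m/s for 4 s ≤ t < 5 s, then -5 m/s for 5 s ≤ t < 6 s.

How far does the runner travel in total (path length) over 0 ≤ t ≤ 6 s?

33 m

Total distance travelled is ∫|v| dt — sum the magnitudes of each area piece.
0–2 s: |4| × 2 = 8 m
2–4 s: |7| × 2 = 14 m
4–5 s: |6| × 1 = 6 m
5–6 s: |-5| × 1 = 5 m
Total distance = 33 m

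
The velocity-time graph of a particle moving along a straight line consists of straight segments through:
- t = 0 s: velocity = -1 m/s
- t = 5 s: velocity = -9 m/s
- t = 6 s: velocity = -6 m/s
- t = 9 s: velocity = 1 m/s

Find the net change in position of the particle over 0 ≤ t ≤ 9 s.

-40 m

Net displacement equals the area under the velocity-time graph (areas below the axis count negative).
0–5 s: ½(-1 + -9)(5) = -25 m
5–6 s: ½(-9 + -6)(1) = -7.5 m
6–9 s: ½(-6 + 1)(3) = -7.5 m
Net displacement = -40 m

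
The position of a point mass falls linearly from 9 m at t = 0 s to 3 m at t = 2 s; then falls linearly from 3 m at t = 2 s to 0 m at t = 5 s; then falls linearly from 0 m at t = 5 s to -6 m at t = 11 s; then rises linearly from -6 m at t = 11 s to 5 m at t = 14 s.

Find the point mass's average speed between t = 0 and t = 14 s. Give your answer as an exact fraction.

Average speed = (total path length)/(elapsed time); on a piecewise-linear x-t graph the path length is Σ|Δx|.
0–2 s: |Δx| = |3 − 9| = 6 m
2–5 s: |Δx| = |0 − 3| = 3 m
5–11 s: |Δx| = |-6 − 0| = 6 m
11–14 s: |Δx| = |5 − -6| = 11 m
Total path = 26 m; average speed = 26/14 = 13/7 m/s.

13/7 m/s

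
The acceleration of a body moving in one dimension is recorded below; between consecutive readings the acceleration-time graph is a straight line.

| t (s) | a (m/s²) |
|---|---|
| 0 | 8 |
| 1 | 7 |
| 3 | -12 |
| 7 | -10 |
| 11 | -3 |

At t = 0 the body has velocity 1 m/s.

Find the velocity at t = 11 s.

Δv equals the area under the a-t graph; then v = v₀ + Δv.
0–1 s: ½(8 + 7)(1) = 7.5 m/s
1–3 s: ½(7 + -12)(2) = -5 m/s
3–7 s: ½(-12 + -10)(4) = -44 m/s
7–11 s: ½(-10 + -3)(4) = -26 m/s
Δv = -67.5 m/s, so v(11) = 1 + (-67.5) = -66.5 m/s.

-66.5 m/s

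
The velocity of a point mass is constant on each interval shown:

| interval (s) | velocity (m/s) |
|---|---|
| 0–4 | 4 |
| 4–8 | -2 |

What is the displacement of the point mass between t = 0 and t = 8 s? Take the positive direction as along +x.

Net displacement equals the area under the velocity-time graph (areas below the axis count negative).
0–4 s: 4 × 4 = 16 m
4–8 s: -2 × 4 = -8 m
Net displacement = 8 m

8 m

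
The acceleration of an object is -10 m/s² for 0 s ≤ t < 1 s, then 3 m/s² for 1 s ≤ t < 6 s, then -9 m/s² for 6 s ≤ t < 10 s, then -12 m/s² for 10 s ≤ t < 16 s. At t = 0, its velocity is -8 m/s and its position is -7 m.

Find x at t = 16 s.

-606.5 m

On each constant-a segment, Δv = aΔt and Δx = v₀Δt + ½aΔt²; chain segment to segment.
0–1 s: v starts -8 m/s; Δx = -8·1 + ½·-10·1² = -13 m; v ends -18 m/s.
1–6 s: v starts -18 m/s; Δx = -18·5 + ½·3·5² = -52.5 m; v ends -3 m/s.
6–10 s: v starts -3 m/s; Δx = -3·4 + ½·-9·4² = -84 m; v ends -39 m/s.
10–16 s: v starts -39 m/s; Δx = -39·6 + ½·-12·6² = -450 m; v ends -111 m/s.
x(16) = -7 + Σ Δx = -606.5 m.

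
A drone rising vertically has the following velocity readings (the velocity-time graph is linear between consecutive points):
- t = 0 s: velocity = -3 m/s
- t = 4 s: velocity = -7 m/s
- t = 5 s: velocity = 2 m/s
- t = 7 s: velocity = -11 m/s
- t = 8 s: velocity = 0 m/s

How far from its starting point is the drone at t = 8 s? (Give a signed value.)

Displacement is the signed area under the v-t curve.
0–4 s: ½(-3 + -7)(4) = -20 m
4–5 s: ½(-7 + 2)(1) = -2.5 m
5–7 s: ½(2 + -11)(2) = -9 m
7–8 s: ½(-11 + 0)(1) = -5.5 m
Net displacement = -37 m

-37 m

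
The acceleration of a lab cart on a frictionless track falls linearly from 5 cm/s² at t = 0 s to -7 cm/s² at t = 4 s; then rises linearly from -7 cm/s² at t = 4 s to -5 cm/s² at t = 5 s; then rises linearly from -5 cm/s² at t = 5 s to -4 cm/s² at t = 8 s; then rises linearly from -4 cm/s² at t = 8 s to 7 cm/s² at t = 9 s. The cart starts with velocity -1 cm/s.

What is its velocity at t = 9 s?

-23 cm/s

Δv equals the area under the a-t graph; then v = v₀ + Δv.
0–4 s: ½(5 + -7)(4) = -4 cm/s
4–5 s: ½(-7 + -5)(1) = -6 cm/s
5–8 s: ½(-5 + -4)(3) = -13.5 cm/s
8–9 s: ½(-4 + 7)(1) = 1.5 cm/s
Δv = -22 cm/s, so v(9) = -1 + (-22) = -23 cm/s.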